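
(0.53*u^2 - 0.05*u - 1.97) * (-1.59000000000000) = -0.8427*u^2 + 0.0795*u + 3.1323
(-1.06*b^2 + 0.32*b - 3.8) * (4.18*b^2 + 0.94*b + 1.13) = -4.4308*b^4 + 0.3412*b^3 - 16.781*b^2 - 3.2104*b - 4.294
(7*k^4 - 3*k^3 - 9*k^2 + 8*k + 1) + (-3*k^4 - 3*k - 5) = 4*k^4 - 3*k^3 - 9*k^2 + 5*k - 4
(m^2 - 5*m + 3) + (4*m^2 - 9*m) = 5*m^2 - 14*m + 3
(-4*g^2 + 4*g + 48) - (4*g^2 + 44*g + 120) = -8*g^2 - 40*g - 72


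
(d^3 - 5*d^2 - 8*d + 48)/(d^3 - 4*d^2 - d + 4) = (d^2 - d - 12)/(d^2 - 1)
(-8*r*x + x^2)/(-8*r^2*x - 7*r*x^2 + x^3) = 1/(r + x)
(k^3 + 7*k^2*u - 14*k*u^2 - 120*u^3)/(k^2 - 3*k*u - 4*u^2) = (k^2 + 11*k*u + 30*u^2)/(k + u)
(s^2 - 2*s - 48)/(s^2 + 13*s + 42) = (s - 8)/(s + 7)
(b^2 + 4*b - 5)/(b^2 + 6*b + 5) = (b - 1)/(b + 1)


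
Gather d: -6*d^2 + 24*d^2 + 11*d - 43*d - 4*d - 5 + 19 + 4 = 18*d^2 - 36*d + 18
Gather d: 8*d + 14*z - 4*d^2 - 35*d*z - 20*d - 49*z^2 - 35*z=-4*d^2 + d*(-35*z - 12) - 49*z^2 - 21*z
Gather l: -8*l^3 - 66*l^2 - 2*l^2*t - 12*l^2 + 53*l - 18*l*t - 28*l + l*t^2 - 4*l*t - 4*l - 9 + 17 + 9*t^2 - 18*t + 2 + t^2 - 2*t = -8*l^3 + l^2*(-2*t - 78) + l*(t^2 - 22*t + 21) + 10*t^2 - 20*t + 10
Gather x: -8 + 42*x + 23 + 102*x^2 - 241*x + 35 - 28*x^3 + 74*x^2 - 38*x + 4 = -28*x^3 + 176*x^2 - 237*x + 54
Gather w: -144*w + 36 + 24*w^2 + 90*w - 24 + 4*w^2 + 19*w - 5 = 28*w^2 - 35*w + 7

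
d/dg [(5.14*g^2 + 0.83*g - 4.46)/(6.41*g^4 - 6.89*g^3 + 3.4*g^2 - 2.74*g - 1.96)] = (-65.8948*g^5 + 19.4537*g^4 + 125.7918*g^3 - 109.0938*g^2 + 10.1792*g - 13.8472)/(41.0881*g^8 - 88.3298*g^7 + 91.0601*g^6 - 81.9788*g^5 + 24.19*g^4 + 8.3768*g^3 - 5.8204*g^2 + 10.7408*g + 3.8416)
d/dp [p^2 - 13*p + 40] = 2*p - 13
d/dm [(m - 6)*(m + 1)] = 2*m - 5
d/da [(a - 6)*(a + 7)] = 2*a + 1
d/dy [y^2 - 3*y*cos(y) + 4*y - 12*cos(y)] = 3*y*sin(y) + 2*y + 12*sin(y) - 3*cos(y) + 4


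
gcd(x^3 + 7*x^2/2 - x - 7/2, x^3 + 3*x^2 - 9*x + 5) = x - 1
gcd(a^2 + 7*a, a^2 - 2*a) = a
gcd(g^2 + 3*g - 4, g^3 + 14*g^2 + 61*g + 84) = g + 4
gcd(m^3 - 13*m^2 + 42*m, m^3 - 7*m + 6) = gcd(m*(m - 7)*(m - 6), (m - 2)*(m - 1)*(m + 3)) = 1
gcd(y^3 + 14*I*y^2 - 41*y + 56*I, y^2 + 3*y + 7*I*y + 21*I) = y + 7*I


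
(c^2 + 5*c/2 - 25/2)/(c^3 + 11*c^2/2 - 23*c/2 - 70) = (2*c - 5)/(2*c^2 + c - 28)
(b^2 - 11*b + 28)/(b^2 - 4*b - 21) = (b - 4)/(b + 3)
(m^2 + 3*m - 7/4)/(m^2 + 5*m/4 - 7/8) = 2*(2*m + 7)/(4*m + 7)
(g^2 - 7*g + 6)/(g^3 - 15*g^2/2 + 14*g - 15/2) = 2*(g - 6)/(2*g^2 - 13*g + 15)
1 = 1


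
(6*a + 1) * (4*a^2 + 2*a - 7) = 24*a^3 + 16*a^2 - 40*a - 7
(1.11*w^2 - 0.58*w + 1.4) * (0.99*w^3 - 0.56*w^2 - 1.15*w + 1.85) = 1.0989*w^5 - 1.1958*w^4 + 0.4343*w^3 + 1.9365*w^2 - 2.683*w + 2.59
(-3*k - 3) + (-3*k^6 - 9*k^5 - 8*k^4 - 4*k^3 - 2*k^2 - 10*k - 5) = -3*k^6 - 9*k^5 - 8*k^4 - 4*k^3 - 2*k^2 - 13*k - 8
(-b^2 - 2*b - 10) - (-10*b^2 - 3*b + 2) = 9*b^2 + b - 12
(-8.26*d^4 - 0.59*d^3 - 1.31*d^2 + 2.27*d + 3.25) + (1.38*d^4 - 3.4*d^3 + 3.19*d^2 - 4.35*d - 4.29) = -6.88*d^4 - 3.99*d^3 + 1.88*d^2 - 2.08*d - 1.04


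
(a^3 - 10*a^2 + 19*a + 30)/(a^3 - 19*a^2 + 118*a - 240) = (a + 1)/(a - 8)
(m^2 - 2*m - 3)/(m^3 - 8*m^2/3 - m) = 3*(m + 1)/(m*(3*m + 1))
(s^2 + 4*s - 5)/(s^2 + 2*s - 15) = (s - 1)/(s - 3)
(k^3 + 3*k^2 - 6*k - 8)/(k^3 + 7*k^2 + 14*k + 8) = (k - 2)/(k + 2)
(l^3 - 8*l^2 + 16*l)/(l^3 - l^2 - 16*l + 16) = l*(l - 4)/(l^2 + 3*l - 4)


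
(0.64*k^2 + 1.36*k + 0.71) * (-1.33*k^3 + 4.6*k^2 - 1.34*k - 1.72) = -0.8512*k^5 + 1.1352*k^4 + 4.4541*k^3 + 0.342799999999999*k^2 - 3.2906*k - 1.2212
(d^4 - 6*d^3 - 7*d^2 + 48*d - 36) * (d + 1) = d^5 - 5*d^4 - 13*d^3 + 41*d^2 + 12*d - 36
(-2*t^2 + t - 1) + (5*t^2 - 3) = 3*t^2 + t - 4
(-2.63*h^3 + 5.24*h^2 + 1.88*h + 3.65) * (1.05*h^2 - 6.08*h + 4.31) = -2.7615*h^5 + 21.4924*h^4 - 41.2205*h^3 + 14.9865*h^2 - 14.0892*h + 15.7315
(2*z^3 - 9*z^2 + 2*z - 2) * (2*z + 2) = 4*z^4 - 14*z^3 - 14*z^2 - 4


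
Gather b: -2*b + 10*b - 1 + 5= 8*b + 4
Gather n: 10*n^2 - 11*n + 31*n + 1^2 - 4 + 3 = 10*n^2 + 20*n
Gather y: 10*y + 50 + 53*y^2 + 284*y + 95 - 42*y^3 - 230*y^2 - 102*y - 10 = -42*y^3 - 177*y^2 + 192*y + 135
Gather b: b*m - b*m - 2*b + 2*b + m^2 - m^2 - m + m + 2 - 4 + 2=0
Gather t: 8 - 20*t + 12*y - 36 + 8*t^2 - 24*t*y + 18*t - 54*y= 8*t^2 + t*(-24*y - 2) - 42*y - 28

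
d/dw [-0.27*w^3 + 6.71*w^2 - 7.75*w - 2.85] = -0.81*w^2 + 13.42*w - 7.75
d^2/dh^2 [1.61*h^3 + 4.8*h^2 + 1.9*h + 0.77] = 9.66*h + 9.6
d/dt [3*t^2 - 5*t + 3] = 6*t - 5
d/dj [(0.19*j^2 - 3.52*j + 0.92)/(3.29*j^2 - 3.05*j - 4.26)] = (11.0013*j^2 - 7.6724*j + 17.8012)/(10.8241*j^4 - 20.069*j^3 - 18.7283*j^2 + 25.986*j + 18.1476)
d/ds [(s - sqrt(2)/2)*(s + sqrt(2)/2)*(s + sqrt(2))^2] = 4*s^3 + 6*sqrt(2)*s^2 + 3*s - sqrt(2)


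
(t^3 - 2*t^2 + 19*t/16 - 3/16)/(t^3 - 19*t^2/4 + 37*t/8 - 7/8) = (4*t - 3)/(2*(2*t - 7))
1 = 1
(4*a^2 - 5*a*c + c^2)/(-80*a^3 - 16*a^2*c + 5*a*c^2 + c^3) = (-a + c)/(20*a^2 + 9*a*c + c^2)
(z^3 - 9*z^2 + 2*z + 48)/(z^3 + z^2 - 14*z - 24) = (z^2 - 11*z + 24)/(z^2 - z - 12)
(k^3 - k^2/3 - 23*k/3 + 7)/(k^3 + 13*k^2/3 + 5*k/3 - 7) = (3*k - 7)/(3*k + 7)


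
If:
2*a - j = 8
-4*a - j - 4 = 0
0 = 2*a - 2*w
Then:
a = 2/3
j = -20/3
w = 2/3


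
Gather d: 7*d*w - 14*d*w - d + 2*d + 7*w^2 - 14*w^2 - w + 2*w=d*(1 - 7*w) - 7*w^2 + w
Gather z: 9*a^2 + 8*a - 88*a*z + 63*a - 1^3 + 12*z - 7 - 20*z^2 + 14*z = 9*a^2 + 71*a - 20*z^2 + z*(26 - 88*a) - 8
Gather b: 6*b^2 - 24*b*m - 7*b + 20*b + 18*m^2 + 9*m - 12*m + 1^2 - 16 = 6*b^2 + b*(13 - 24*m) + 18*m^2 - 3*m - 15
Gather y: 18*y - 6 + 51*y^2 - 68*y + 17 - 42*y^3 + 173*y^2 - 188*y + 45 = -42*y^3 + 224*y^2 - 238*y + 56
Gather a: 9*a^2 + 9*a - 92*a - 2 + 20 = 9*a^2 - 83*a + 18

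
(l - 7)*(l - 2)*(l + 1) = l^3 - 8*l^2 + 5*l + 14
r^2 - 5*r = r*(r - 5)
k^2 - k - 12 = (k - 4)*(k + 3)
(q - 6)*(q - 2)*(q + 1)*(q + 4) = q^4 - 3*q^3 - 24*q^2 + 28*q + 48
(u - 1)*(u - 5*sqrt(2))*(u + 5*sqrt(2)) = u^3 - u^2 - 50*u + 50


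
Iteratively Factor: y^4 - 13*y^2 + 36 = (y - 2)*(y^3 + 2*y^2 - 9*y - 18) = (y - 3)*(y - 2)*(y^2 + 5*y + 6) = (y - 3)*(y - 2)*(y + 3)*(y + 2)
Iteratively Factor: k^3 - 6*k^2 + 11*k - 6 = (k - 1)*(k^2 - 5*k + 6) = (k - 2)*(k - 1)*(k - 3)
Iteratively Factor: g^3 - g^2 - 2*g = (g + 1)*(g^2 - 2*g) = g*(g + 1)*(g - 2)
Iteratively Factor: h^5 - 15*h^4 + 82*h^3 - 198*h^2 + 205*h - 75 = (h - 3)*(h^4 - 12*h^3 + 46*h^2 - 60*h + 25) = (h - 3)*(h - 1)*(h^3 - 11*h^2 + 35*h - 25) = (h - 5)*(h - 3)*(h - 1)*(h^2 - 6*h + 5) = (h - 5)^2*(h - 3)*(h - 1)*(h - 1)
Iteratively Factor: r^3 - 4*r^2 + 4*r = (r - 2)*(r^2 - 2*r) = (r - 2)^2*(r)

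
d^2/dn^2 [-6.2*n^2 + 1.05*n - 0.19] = -12.4000000000000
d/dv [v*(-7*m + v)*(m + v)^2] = -7*m^3 - 26*m^2*v - 15*m*v^2 + 4*v^3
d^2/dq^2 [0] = 0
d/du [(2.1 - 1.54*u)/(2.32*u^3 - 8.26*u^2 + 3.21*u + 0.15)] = (7.1456*u^3 - 27.3364*u^2 + 34.692*u - 6.972)/(5.3824*u^6 - 38.3264*u^5 + 83.122*u^4 - 52.3332*u^3 + 7.8261*u^2 + 0.963*u + 0.0225)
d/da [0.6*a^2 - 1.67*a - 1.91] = 1.2*a - 1.67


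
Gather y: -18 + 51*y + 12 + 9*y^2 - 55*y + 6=9*y^2 - 4*y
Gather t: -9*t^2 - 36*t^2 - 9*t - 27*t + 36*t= -45*t^2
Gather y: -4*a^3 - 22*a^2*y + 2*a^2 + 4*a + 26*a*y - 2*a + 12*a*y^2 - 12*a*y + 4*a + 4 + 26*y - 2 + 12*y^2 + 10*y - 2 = -4*a^3 + 2*a^2 + 6*a + y^2*(12*a + 12) + y*(-22*a^2 + 14*a + 36)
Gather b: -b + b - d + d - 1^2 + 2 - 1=0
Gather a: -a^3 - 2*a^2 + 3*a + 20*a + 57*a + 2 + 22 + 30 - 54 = -a^3 - 2*a^2 + 80*a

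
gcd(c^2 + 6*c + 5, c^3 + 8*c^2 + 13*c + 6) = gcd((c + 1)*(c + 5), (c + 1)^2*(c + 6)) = c + 1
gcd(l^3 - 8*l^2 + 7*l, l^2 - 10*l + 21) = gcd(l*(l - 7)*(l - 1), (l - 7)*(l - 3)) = l - 7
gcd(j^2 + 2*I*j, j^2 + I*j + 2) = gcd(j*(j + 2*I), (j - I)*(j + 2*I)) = j + 2*I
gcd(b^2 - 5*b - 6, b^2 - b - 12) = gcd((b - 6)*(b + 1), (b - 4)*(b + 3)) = 1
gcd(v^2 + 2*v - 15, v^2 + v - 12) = v - 3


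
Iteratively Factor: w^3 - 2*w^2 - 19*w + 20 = (w - 1)*(w^2 - w - 20) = (w - 5)*(w - 1)*(w + 4)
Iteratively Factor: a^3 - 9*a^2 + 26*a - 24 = (a - 2)*(a^2 - 7*a + 12) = (a - 3)*(a - 2)*(a - 4)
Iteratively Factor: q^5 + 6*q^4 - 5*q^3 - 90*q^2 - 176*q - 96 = (q + 3)*(q^4 + 3*q^3 - 14*q^2 - 48*q - 32) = (q + 2)*(q + 3)*(q^3 + q^2 - 16*q - 16) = (q + 2)*(q + 3)*(q + 4)*(q^2 - 3*q - 4) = (q + 1)*(q + 2)*(q + 3)*(q + 4)*(q - 4)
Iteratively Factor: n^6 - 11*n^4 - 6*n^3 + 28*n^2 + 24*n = (n + 2)*(n^5 - 2*n^4 - 7*n^3 + 8*n^2 + 12*n) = (n + 1)*(n + 2)*(n^4 - 3*n^3 - 4*n^2 + 12*n) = (n - 3)*(n + 1)*(n + 2)*(n^3 - 4*n) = (n - 3)*(n - 2)*(n + 1)*(n + 2)*(n^2 + 2*n) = (n - 3)*(n - 2)*(n + 1)*(n + 2)^2*(n)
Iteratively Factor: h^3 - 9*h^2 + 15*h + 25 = (h - 5)*(h^2 - 4*h - 5) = (h - 5)*(h + 1)*(h - 5)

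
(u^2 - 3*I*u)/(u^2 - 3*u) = (u - 3*I)/(u - 3)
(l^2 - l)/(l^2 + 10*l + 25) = l*(l - 1)/(l^2 + 10*l + 25)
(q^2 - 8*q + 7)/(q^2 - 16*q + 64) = (q^2 - 8*q + 7)/(q^2 - 16*q + 64)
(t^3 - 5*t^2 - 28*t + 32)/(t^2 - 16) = (t^2 - 9*t + 8)/(t - 4)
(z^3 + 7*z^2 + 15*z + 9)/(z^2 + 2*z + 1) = (z^2 + 6*z + 9)/(z + 1)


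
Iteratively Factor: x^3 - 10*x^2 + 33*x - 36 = (x - 3)*(x^2 - 7*x + 12) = (x - 4)*(x - 3)*(x - 3)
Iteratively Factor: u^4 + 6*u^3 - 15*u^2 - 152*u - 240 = (u - 5)*(u^3 + 11*u^2 + 40*u + 48) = (u - 5)*(u + 4)*(u^2 + 7*u + 12) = (u - 5)*(u + 3)*(u + 4)*(u + 4)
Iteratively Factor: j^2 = (j)*(j)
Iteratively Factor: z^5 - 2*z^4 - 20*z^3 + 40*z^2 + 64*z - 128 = (z - 4)*(z^4 + 2*z^3 - 12*z^2 - 8*z + 32) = (z - 4)*(z + 2)*(z^3 - 12*z + 16) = (z - 4)*(z - 2)*(z + 2)*(z^2 + 2*z - 8) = (z - 4)*(z - 2)^2*(z + 2)*(z + 4)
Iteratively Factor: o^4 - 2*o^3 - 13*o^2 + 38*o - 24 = (o - 2)*(o^3 - 13*o + 12) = (o - 3)*(o - 2)*(o^2 + 3*o - 4) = (o - 3)*(o - 2)*(o - 1)*(o + 4)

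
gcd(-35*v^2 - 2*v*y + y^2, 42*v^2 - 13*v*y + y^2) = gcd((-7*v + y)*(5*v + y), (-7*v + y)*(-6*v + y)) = -7*v + y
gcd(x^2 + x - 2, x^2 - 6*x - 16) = x + 2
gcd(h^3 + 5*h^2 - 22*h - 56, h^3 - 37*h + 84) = h^2 + 3*h - 28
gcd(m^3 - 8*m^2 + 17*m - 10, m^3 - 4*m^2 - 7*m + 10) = m^2 - 6*m + 5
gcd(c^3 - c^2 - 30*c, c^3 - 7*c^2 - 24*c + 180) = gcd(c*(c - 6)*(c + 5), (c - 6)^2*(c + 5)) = c^2 - c - 30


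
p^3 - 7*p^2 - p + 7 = (p - 7)*(p - 1)*(p + 1)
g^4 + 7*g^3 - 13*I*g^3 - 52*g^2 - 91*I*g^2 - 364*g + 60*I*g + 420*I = (g + 7)*(g - 6*I)*(g - 5*I)*(g - 2*I)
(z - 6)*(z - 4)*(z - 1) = z^3 - 11*z^2 + 34*z - 24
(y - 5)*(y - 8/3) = y^2 - 23*y/3 + 40/3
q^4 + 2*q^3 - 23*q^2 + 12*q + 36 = (q - 3)*(q - 2)*(q + 1)*(q + 6)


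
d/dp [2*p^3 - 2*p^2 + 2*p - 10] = 6*p^2 - 4*p + 2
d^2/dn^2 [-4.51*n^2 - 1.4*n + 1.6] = -9.02000000000000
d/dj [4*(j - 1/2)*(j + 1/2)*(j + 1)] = 12*j^2 + 8*j - 1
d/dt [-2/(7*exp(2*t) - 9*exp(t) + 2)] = (28*exp(t) - 18)*exp(t)/(7*exp(2*t) - 9*exp(t) + 2)^2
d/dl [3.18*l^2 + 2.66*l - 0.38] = 6.36*l + 2.66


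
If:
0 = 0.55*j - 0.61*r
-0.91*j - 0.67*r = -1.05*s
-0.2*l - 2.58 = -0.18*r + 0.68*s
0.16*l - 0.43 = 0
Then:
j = -3.81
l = 2.69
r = -3.44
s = -5.49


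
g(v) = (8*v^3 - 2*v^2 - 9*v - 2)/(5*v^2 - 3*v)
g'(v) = (3 - 10*v)*(8*v^3 - 2*v^2 - 9*v - 2)/(5*v^2 - 3*v)^2 + (24*v^2 - 4*v - 9)/(5*v^2 - 3*v) = (40*v^4 - 48*v^3 + 51*v^2 + 20*v - 6)/(v^2*(25*v^2 - 30*v + 9))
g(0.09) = 12.29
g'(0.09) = -72.51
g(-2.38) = -2.81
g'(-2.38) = 1.72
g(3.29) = 5.23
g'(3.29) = 1.83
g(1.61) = 1.44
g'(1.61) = 3.43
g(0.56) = 55.91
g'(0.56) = 1331.14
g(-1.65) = -1.54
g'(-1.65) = 1.78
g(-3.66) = -4.98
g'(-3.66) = 1.67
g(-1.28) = -0.88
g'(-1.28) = 1.80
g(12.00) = 19.63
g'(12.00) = 1.61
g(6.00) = 9.88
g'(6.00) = 1.65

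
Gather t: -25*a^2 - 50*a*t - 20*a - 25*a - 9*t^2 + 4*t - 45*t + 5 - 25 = -25*a^2 - 45*a - 9*t^2 + t*(-50*a - 41) - 20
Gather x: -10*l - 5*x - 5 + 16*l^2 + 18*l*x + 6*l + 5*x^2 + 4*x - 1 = 16*l^2 - 4*l + 5*x^2 + x*(18*l - 1) - 6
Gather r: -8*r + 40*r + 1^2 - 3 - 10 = 32*r - 12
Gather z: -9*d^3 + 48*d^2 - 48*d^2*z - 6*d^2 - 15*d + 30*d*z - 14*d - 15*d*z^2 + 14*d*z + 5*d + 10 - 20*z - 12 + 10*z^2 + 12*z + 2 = -9*d^3 + 42*d^2 - 24*d + z^2*(10 - 15*d) + z*(-48*d^2 + 44*d - 8)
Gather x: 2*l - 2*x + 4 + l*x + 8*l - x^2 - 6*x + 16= 10*l - x^2 + x*(l - 8) + 20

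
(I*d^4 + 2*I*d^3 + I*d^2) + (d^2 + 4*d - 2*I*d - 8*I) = I*d^4 + 2*I*d^3 + d^2 + I*d^2 + 4*d - 2*I*d - 8*I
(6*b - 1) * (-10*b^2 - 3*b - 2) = -60*b^3 - 8*b^2 - 9*b + 2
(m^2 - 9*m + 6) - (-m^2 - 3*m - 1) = 2*m^2 - 6*m + 7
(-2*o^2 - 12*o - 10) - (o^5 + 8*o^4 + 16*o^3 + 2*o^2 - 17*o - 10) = -o^5 - 8*o^4 - 16*o^3 - 4*o^2 + 5*o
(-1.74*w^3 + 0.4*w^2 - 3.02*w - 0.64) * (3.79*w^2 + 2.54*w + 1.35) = -6.5946*w^5 - 2.9036*w^4 - 12.7788*w^3 - 9.5564*w^2 - 5.7026*w - 0.864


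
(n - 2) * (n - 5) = n^2 - 7*n + 10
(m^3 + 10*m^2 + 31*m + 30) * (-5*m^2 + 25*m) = -5*m^5 - 25*m^4 + 95*m^3 + 625*m^2 + 750*m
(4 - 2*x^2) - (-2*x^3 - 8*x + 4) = 2*x^3 - 2*x^2 + 8*x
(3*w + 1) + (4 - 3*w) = 5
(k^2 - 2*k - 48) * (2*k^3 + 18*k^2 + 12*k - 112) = 2*k^5 + 14*k^4 - 120*k^3 - 1000*k^2 - 352*k + 5376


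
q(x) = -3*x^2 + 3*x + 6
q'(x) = 3 - 6*x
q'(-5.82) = 37.92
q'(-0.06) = 3.36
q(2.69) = -7.64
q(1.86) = 1.20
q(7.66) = -147.05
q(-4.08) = -56.18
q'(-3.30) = 22.80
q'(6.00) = -33.00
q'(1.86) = -8.16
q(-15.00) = -714.00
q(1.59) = 3.19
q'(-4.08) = 27.48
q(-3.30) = -36.57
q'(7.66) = -42.96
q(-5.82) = -113.08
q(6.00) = -84.00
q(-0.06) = 5.81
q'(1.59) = -6.54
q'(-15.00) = 93.00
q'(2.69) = -13.14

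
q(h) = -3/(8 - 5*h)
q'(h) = -15/(8 - 5*h)^2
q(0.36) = -0.48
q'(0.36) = -0.39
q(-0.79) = -0.25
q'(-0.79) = -0.11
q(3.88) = 0.26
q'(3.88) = -0.12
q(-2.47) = -0.15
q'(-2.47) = -0.04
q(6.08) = 0.13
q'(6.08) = -0.03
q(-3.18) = -0.13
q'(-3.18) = -0.03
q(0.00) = -0.38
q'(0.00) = -0.23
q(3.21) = 0.37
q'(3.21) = -0.23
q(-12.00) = -0.04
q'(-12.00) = 0.00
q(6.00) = 0.14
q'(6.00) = -0.03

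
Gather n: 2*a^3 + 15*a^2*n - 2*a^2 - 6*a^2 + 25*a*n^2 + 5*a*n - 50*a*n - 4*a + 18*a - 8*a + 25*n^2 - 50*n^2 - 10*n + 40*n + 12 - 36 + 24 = 2*a^3 - 8*a^2 + 6*a + n^2*(25*a - 25) + n*(15*a^2 - 45*a + 30)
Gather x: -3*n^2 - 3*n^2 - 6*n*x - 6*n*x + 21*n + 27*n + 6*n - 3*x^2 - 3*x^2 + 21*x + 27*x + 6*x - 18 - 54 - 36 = -6*n^2 + 54*n - 6*x^2 + x*(54 - 12*n) - 108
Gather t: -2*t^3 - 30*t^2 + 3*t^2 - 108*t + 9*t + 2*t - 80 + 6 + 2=-2*t^3 - 27*t^2 - 97*t - 72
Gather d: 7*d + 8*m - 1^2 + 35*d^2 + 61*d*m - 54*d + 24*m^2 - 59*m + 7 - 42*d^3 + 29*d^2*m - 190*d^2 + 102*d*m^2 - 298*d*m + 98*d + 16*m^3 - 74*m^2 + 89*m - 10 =-42*d^3 + d^2*(29*m - 155) + d*(102*m^2 - 237*m + 51) + 16*m^3 - 50*m^2 + 38*m - 4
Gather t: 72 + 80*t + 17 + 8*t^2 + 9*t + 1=8*t^2 + 89*t + 90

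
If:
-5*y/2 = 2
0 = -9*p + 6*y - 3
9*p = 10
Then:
No Solution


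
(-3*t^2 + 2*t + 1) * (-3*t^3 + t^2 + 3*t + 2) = 9*t^5 - 9*t^4 - 10*t^3 + t^2 + 7*t + 2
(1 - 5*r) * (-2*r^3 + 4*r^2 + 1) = 10*r^4 - 22*r^3 + 4*r^2 - 5*r + 1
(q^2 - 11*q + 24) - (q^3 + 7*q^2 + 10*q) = -q^3 - 6*q^2 - 21*q + 24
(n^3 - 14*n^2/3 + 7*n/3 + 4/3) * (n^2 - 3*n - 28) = n^5 - 23*n^4/3 - 35*n^3/3 + 125*n^2 - 208*n/3 - 112/3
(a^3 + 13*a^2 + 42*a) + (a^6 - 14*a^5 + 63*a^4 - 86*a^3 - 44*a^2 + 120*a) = a^6 - 14*a^5 + 63*a^4 - 85*a^3 - 31*a^2 + 162*a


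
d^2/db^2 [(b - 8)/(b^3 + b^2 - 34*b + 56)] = 2*((b - 8)*(3*b^2 + 2*b - 34)^2 + (-3*b^2 - 2*b - (b - 8)*(3*b + 1) + 34)*(b^3 + b^2 - 34*b + 56))/(b^3 + b^2 - 34*b + 56)^3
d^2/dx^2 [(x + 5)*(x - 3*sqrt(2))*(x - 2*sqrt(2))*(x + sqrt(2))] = 12*x^2 - 24*sqrt(2)*x + 30*x - 40*sqrt(2) + 4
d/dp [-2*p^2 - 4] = -4*p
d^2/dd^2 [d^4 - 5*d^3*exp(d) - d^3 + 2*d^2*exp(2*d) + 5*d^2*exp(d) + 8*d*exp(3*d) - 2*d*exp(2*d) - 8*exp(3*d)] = -5*d^3*exp(d) + 8*d^2*exp(2*d) - 25*d^2*exp(d) + 12*d^2 + 72*d*exp(3*d) + 8*d*exp(2*d) - 10*d*exp(d) - 6*d - 24*exp(3*d) - 4*exp(2*d) + 10*exp(d)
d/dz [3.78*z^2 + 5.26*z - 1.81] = 7.56*z + 5.26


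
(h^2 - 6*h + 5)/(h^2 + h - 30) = (h - 1)/(h + 6)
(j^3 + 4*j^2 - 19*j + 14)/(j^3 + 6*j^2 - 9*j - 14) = (j - 1)/(j + 1)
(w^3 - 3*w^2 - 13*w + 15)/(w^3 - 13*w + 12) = (w^2 - 2*w - 15)/(w^2 + w - 12)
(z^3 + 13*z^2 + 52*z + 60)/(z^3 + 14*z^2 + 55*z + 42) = (z^2 + 7*z + 10)/(z^2 + 8*z + 7)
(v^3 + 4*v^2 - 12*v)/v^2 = v + 4 - 12/v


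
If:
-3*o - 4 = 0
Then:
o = -4/3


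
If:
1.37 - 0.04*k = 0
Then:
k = 34.25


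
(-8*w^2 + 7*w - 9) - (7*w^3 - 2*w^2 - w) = -7*w^3 - 6*w^2 + 8*w - 9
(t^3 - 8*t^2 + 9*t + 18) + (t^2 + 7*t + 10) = t^3 - 7*t^2 + 16*t + 28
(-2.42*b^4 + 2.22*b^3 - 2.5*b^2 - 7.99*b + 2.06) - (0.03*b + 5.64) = -2.42*b^4 + 2.22*b^3 - 2.5*b^2 - 8.02*b - 3.58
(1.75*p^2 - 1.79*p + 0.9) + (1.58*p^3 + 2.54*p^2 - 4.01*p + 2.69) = 1.58*p^3 + 4.29*p^2 - 5.8*p + 3.59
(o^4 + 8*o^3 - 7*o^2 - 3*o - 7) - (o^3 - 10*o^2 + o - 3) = o^4 + 7*o^3 + 3*o^2 - 4*o - 4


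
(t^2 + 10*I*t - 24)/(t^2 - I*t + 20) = (t + 6*I)/(t - 5*I)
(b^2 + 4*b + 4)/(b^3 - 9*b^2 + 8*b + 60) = (b + 2)/(b^2 - 11*b + 30)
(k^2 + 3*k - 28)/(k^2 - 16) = (k + 7)/(k + 4)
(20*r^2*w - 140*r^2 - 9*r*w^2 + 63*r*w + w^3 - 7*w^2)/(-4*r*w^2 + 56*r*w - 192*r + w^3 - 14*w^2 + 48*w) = (-5*r*w + 35*r + w^2 - 7*w)/(w^2 - 14*w + 48)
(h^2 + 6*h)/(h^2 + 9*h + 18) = h/(h + 3)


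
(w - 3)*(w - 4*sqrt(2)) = w^2 - 4*sqrt(2)*w - 3*w + 12*sqrt(2)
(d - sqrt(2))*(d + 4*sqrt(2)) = d^2 + 3*sqrt(2)*d - 8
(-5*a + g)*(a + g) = -5*a^2 - 4*a*g + g^2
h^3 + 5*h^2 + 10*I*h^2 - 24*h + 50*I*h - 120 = (h + 5)*(h + 4*I)*(h + 6*I)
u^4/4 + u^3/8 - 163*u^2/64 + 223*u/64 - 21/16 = (u/4 + 1)*(u - 7/4)*(u - 1)*(u - 3/4)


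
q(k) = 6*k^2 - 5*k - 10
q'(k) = 12*k - 5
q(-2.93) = 56.16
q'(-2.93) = -40.16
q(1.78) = 0.11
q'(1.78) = 16.36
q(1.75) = -0.38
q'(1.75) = 16.00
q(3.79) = 57.23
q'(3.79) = 40.48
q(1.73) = -0.69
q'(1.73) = 15.76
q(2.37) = 11.85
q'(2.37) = 23.44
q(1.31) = -6.25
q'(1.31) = 10.72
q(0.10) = -10.44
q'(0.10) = -3.80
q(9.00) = 431.00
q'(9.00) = 103.00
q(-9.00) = 521.00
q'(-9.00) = -113.00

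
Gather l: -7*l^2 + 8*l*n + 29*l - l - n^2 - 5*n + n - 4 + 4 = -7*l^2 + l*(8*n + 28) - n^2 - 4*n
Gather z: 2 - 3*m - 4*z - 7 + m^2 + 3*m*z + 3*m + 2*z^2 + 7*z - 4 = m^2 + 2*z^2 + z*(3*m + 3) - 9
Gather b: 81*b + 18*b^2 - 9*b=18*b^2 + 72*b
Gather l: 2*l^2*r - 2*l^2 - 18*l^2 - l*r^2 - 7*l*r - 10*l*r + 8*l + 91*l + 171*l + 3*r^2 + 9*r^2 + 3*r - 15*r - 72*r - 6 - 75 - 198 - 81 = l^2*(2*r - 20) + l*(-r^2 - 17*r + 270) + 12*r^2 - 84*r - 360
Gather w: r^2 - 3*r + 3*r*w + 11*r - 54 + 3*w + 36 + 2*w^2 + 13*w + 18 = r^2 + 8*r + 2*w^2 + w*(3*r + 16)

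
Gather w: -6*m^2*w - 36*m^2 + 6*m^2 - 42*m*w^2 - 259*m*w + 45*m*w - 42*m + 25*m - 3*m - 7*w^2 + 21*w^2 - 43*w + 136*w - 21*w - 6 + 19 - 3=-30*m^2 - 20*m + w^2*(14 - 42*m) + w*(-6*m^2 - 214*m + 72) + 10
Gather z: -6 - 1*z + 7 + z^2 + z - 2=z^2 - 1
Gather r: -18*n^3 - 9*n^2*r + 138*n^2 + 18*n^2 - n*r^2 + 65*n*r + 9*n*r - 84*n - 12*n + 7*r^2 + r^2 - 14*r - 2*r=-18*n^3 + 156*n^2 - 96*n + r^2*(8 - n) + r*(-9*n^2 + 74*n - 16)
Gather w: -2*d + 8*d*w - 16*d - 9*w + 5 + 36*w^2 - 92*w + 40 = -18*d + 36*w^2 + w*(8*d - 101) + 45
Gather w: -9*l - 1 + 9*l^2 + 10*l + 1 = 9*l^2 + l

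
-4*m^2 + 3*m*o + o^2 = (-m + o)*(4*m + o)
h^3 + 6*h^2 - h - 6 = (h - 1)*(h + 1)*(h + 6)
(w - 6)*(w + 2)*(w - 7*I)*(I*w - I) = I*w^4 + 7*w^3 - 5*I*w^3 - 35*w^2 - 8*I*w^2 - 56*w + 12*I*w + 84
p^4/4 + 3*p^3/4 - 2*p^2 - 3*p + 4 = (p/4 + 1)*(p - 2)*(p - 1)*(p + 2)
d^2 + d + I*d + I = (d + 1)*(d + I)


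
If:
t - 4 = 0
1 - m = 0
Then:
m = 1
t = 4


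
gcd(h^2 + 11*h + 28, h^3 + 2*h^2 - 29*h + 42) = h + 7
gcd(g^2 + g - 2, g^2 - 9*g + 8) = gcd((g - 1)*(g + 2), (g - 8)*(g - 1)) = g - 1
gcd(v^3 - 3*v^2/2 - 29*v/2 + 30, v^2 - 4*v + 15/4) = v - 5/2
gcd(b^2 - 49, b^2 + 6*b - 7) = b + 7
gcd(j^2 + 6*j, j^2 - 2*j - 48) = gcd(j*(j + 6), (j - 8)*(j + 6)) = j + 6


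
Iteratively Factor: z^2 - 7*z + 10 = (z - 5)*(z - 2)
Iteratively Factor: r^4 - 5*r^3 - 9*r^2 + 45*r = (r)*(r^3 - 5*r^2 - 9*r + 45) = r*(r - 5)*(r^2 - 9) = r*(r - 5)*(r + 3)*(r - 3)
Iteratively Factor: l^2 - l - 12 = (l - 4)*(l + 3)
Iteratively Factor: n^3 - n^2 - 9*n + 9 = (n - 3)*(n^2 + 2*n - 3) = (n - 3)*(n + 3)*(n - 1)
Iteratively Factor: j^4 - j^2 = (j)*(j^3 - j) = j*(j + 1)*(j^2 - j) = j*(j - 1)*(j + 1)*(j)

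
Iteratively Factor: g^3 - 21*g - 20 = (g + 4)*(g^2 - 4*g - 5) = (g - 5)*(g + 4)*(g + 1)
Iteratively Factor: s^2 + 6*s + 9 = (s + 3)*(s + 3)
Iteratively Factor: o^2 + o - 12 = (o + 4)*(o - 3)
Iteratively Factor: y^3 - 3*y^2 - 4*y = (y + 1)*(y^2 - 4*y) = (y - 4)*(y + 1)*(y)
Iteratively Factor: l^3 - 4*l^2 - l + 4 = (l - 1)*(l^2 - 3*l - 4) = (l - 1)*(l + 1)*(l - 4)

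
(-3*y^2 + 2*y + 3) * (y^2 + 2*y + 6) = -3*y^4 - 4*y^3 - 11*y^2 + 18*y + 18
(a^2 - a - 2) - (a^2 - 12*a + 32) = 11*a - 34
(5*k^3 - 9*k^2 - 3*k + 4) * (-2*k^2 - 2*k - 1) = -10*k^5 + 8*k^4 + 19*k^3 + 7*k^2 - 5*k - 4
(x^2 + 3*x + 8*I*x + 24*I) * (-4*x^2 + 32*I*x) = -4*x^4 - 12*x^3 - 256*x^2 - 768*x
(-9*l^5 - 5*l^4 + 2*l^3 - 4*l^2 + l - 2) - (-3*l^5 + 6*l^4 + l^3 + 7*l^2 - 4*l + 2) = -6*l^5 - 11*l^4 + l^3 - 11*l^2 + 5*l - 4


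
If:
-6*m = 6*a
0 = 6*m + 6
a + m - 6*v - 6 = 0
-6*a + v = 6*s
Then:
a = 1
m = -1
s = -7/6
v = -1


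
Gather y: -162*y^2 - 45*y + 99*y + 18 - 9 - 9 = -162*y^2 + 54*y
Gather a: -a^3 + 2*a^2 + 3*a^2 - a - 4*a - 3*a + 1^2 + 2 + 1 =-a^3 + 5*a^2 - 8*a + 4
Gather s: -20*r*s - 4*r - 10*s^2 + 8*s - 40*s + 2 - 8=-4*r - 10*s^2 + s*(-20*r - 32) - 6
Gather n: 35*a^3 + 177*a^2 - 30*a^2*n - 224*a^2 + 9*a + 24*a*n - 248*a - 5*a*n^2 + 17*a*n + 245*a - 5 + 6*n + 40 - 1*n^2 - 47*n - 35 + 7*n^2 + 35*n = 35*a^3 - 47*a^2 + 6*a + n^2*(6 - 5*a) + n*(-30*a^2 + 41*a - 6)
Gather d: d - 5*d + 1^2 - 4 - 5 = -4*d - 8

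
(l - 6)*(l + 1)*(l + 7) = l^3 + 2*l^2 - 41*l - 42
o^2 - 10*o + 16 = (o - 8)*(o - 2)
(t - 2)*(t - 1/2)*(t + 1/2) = t^3 - 2*t^2 - t/4 + 1/2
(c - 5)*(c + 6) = c^2 + c - 30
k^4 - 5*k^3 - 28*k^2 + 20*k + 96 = (k - 8)*(k - 2)*(k + 2)*(k + 3)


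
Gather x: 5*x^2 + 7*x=5*x^2 + 7*x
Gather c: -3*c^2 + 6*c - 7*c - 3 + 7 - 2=-3*c^2 - c + 2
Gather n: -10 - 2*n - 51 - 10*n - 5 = -12*n - 66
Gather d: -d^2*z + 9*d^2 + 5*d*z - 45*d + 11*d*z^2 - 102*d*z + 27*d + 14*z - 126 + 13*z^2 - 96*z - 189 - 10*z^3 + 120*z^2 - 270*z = d^2*(9 - z) + d*(11*z^2 - 97*z - 18) - 10*z^3 + 133*z^2 - 352*z - 315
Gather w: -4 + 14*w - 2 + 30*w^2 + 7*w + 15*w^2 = 45*w^2 + 21*w - 6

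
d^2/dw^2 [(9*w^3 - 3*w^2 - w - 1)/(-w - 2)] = 2*(-9*w^3 - 54*w^2 - 108*w + 11)/(w^3 + 6*w^2 + 12*w + 8)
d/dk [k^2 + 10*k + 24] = 2*k + 10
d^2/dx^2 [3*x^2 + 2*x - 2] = 6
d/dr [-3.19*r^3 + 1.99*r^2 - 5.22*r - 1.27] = -9.57*r^2 + 3.98*r - 5.22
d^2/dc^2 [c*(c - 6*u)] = 2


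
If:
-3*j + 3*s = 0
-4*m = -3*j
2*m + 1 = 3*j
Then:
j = 2/3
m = 1/2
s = 2/3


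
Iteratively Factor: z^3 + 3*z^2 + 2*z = (z + 1)*(z^2 + 2*z) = (z + 1)*(z + 2)*(z)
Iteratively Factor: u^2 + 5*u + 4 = (u + 1)*(u + 4)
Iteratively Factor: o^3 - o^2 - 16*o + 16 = (o - 1)*(o^2 - 16) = (o - 1)*(o + 4)*(o - 4)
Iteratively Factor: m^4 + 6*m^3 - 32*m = (m + 4)*(m^3 + 2*m^2 - 8*m) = (m + 4)^2*(m^2 - 2*m) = m*(m + 4)^2*(m - 2)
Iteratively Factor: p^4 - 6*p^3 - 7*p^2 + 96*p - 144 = (p - 3)*(p^3 - 3*p^2 - 16*p + 48) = (p - 4)*(p - 3)*(p^2 + p - 12) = (p - 4)*(p - 3)^2*(p + 4)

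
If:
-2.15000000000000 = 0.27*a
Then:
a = -7.96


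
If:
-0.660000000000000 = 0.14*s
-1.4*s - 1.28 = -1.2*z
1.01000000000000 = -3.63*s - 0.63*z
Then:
No Solution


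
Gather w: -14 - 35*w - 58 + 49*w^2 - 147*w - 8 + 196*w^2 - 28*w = 245*w^2 - 210*w - 80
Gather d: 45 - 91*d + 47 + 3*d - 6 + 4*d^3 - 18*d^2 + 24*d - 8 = 4*d^3 - 18*d^2 - 64*d + 78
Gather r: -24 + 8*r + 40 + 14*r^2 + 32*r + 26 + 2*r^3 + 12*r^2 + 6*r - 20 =2*r^3 + 26*r^2 + 46*r + 22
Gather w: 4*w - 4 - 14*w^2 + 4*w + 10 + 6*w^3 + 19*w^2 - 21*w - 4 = 6*w^3 + 5*w^2 - 13*w + 2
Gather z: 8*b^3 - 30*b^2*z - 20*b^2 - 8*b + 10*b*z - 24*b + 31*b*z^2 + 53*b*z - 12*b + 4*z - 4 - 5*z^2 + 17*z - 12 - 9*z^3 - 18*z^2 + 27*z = 8*b^3 - 20*b^2 - 44*b - 9*z^3 + z^2*(31*b - 23) + z*(-30*b^2 + 63*b + 48) - 16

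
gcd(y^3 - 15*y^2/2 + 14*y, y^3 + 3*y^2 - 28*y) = y^2 - 4*y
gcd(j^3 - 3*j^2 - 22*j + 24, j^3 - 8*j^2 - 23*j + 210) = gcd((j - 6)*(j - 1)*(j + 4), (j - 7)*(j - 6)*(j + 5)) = j - 6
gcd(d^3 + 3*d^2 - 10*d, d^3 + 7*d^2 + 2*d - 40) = d^2 + 3*d - 10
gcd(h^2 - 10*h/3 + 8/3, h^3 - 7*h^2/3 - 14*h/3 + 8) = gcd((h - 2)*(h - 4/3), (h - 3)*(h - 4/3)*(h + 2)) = h - 4/3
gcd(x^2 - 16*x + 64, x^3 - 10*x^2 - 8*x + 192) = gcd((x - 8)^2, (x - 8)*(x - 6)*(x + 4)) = x - 8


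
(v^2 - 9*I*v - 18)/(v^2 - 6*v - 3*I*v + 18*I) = (v - 6*I)/(v - 6)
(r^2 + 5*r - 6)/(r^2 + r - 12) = (r^2 + 5*r - 6)/(r^2 + r - 12)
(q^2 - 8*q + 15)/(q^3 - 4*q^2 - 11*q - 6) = (-q^2 + 8*q - 15)/(-q^3 + 4*q^2 + 11*q + 6)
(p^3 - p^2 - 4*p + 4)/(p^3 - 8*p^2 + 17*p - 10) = (p + 2)/(p - 5)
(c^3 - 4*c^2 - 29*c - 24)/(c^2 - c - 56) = (c^2 + 4*c + 3)/(c + 7)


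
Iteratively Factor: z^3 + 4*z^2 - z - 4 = (z + 1)*(z^2 + 3*z - 4) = (z - 1)*(z + 1)*(z + 4)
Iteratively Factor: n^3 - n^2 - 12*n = (n + 3)*(n^2 - 4*n) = n*(n + 3)*(n - 4)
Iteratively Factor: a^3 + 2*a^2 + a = (a)*(a^2 + 2*a + 1) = a*(a + 1)*(a + 1)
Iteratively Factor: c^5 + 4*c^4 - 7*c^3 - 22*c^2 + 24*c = (c - 2)*(c^4 + 6*c^3 + 5*c^2 - 12*c) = c*(c - 2)*(c^3 + 6*c^2 + 5*c - 12) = c*(c - 2)*(c + 3)*(c^2 + 3*c - 4) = c*(c - 2)*(c - 1)*(c + 3)*(c + 4)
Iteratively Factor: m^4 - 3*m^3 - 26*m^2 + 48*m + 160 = (m + 4)*(m^3 - 7*m^2 + 2*m + 40) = (m - 5)*(m + 4)*(m^2 - 2*m - 8) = (m - 5)*(m + 2)*(m + 4)*(m - 4)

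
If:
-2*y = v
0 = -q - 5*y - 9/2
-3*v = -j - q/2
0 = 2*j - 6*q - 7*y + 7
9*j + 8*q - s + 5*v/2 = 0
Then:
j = 683/64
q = 241/32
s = 10773/64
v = 77/16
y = -77/32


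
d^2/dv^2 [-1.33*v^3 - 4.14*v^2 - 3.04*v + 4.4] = -7.98*v - 8.28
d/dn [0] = 0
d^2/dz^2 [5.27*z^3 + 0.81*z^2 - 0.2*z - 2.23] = 31.62*z + 1.62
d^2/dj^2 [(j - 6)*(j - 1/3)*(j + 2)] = 6*j - 26/3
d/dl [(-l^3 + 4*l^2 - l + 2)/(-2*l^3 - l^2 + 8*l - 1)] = (9*l^4 - 20*l^3 + 46*l^2 - 4*l - 15)/(4*l^6 + 4*l^5 - 31*l^4 - 12*l^3 + 66*l^2 - 16*l + 1)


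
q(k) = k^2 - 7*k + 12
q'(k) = 2*k - 7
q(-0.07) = 12.49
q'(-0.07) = -7.14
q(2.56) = 0.63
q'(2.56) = -1.88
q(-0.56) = 16.23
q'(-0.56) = -8.12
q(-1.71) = 26.89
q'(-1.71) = -10.42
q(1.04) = 5.80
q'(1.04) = -4.92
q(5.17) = 2.54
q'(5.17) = 3.34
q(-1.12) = 21.09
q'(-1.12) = -9.24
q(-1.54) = 25.15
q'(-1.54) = -10.08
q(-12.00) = 240.00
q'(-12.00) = -31.00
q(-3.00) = 42.00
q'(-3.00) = -13.00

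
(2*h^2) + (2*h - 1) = 2*h^2 + 2*h - 1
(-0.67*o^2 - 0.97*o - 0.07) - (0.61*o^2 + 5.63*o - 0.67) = -1.28*o^2 - 6.6*o + 0.6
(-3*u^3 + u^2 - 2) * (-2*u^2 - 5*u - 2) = 6*u^5 + 13*u^4 + u^3 + 2*u^2 + 10*u + 4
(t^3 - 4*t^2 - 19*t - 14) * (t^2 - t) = t^5 - 5*t^4 - 15*t^3 + 5*t^2 + 14*t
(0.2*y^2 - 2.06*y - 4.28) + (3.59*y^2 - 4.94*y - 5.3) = 3.79*y^2 - 7.0*y - 9.58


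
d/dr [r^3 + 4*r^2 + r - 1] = 3*r^2 + 8*r + 1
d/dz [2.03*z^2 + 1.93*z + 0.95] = 4.06*z + 1.93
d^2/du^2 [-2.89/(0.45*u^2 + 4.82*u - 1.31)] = (1.17045*u^2 + 12.53682*u - 2.89*(0.9*u + 4.82)*(1.8*u + 9.64) - 3.40731)/(0.45*u^2 + 4.82*u - 1.31)^3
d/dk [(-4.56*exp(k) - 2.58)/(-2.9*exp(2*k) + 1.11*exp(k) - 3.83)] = (-13.224*exp(2*k) - 14.964*exp(k) + 20.3286)*exp(k)/(8.41*exp(4*k) - 6.438*exp(3*k) + 23.4461*exp(2*k) - 8.5026*exp(k) + 14.6689)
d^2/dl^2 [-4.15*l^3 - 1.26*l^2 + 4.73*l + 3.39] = -24.9*l - 2.52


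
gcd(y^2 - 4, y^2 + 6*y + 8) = y + 2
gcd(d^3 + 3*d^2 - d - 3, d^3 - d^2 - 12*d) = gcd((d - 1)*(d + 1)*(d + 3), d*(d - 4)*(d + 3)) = d + 3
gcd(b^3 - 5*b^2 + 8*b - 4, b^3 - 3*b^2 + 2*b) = b^2 - 3*b + 2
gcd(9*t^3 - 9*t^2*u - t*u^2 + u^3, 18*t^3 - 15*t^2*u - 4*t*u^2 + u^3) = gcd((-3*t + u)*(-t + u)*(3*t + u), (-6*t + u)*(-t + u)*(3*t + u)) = 3*t^2 - 2*t*u - u^2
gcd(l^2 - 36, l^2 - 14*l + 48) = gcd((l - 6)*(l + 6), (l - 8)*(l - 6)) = l - 6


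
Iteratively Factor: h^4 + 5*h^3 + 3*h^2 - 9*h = (h + 3)*(h^3 + 2*h^2 - 3*h) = (h + 3)^2*(h^2 - h) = (h - 1)*(h + 3)^2*(h)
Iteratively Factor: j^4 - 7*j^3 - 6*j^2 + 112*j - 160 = (j - 4)*(j^3 - 3*j^2 - 18*j + 40) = (j - 4)*(j + 4)*(j^2 - 7*j + 10) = (j - 5)*(j - 4)*(j + 4)*(j - 2)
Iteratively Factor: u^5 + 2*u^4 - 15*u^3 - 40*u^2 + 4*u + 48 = (u + 2)*(u^4 - 15*u^2 - 10*u + 24) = (u - 1)*(u + 2)*(u^3 + u^2 - 14*u - 24) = (u - 1)*(u + 2)^2*(u^2 - u - 12) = (u - 1)*(u + 2)^2*(u + 3)*(u - 4)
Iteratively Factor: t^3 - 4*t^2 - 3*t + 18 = (t + 2)*(t^2 - 6*t + 9) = (t - 3)*(t + 2)*(t - 3)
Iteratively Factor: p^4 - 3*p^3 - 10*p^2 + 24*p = (p)*(p^3 - 3*p^2 - 10*p + 24) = p*(p + 3)*(p^2 - 6*p + 8) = p*(p - 2)*(p + 3)*(p - 4)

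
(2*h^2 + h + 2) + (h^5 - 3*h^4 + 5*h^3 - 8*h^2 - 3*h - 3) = h^5 - 3*h^4 + 5*h^3 - 6*h^2 - 2*h - 1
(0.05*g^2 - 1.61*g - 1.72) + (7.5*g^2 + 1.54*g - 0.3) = 7.55*g^2 - 0.0700000000000001*g - 2.02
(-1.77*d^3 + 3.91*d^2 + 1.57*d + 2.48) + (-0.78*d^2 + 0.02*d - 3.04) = -1.77*d^3 + 3.13*d^2 + 1.59*d - 0.56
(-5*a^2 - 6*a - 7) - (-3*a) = -5*a^2 - 3*a - 7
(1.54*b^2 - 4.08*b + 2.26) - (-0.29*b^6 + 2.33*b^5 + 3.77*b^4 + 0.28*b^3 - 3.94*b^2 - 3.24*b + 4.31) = 0.29*b^6 - 2.33*b^5 - 3.77*b^4 - 0.28*b^3 + 5.48*b^2 - 0.84*b - 2.05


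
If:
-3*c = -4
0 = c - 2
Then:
No Solution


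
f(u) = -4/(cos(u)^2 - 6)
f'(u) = -8*sin(u)*cos(u)/(cos(u)^2 - 6)^2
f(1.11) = 0.69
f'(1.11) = -0.09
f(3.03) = 0.80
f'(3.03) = 0.04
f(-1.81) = 0.67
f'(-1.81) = -0.05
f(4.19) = 0.70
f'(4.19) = -0.10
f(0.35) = 0.78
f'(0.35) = -0.10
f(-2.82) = 0.78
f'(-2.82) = -0.09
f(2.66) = 0.77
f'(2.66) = 0.12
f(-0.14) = 0.80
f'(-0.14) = 0.04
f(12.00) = 0.76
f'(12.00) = 0.13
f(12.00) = 0.76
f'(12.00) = 0.13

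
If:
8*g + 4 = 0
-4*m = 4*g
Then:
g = -1/2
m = 1/2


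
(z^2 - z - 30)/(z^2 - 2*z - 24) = (z + 5)/(z + 4)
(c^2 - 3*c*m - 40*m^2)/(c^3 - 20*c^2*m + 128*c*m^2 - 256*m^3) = (c + 5*m)/(c^2 - 12*c*m + 32*m^2)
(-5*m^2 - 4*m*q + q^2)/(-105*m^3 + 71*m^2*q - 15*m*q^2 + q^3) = (m + q)/(21*m^2 - 10*m*q + q^2)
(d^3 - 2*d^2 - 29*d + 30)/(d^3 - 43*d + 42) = (d + 5)/(d + 7)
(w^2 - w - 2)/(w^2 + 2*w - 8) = (w + 1)/(w + 4)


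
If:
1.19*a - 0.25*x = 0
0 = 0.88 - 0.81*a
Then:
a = 1.09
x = 5.17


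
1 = 1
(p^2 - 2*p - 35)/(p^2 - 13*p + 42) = (p + 5)/(p - 6)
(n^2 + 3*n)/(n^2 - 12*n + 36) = n*(n + 3)/(n^2 - 12*n + 36)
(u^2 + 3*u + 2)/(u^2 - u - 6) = (u + 1)/(u - 3)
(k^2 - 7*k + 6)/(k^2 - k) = (k - 6)/k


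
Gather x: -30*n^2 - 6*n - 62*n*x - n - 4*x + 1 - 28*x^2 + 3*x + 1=-30*n^2 - 7*n - 28*x^2 + x*(-62*n - 1) + 2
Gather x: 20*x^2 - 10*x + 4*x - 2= 20*x^2 - 6*x - 2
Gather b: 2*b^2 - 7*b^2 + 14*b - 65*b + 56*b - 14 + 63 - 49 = -5*b^2 + 5*b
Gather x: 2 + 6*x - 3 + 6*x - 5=12*x - 6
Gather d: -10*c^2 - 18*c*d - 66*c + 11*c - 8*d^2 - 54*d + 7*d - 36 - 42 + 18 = -10*c^2 - 55*c - 8*d^2 + d*(-18*c - 47) - 60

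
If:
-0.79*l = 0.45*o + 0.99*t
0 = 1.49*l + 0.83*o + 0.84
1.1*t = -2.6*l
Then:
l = -0.19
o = -0.67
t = 0.46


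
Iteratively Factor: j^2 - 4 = (j - 2)*(j + 2)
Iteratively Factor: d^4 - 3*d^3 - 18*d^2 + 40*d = (d)*(d^3 - 3*d^2 - 18*d + 40) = d*(d - 5)*(d^2 + 2*d - 8) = d*(d - 5)*(d - 2)*(d + 4)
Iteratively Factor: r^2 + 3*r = (r)*(r + 3)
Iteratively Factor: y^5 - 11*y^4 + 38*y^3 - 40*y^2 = (y - 5)*(y^4 - 6*y^3 + 8*y^2) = (y - 5)*(y - 4)*(y^3 - 2*y^2) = (y - 5)*(y - 4)*(y - 2)*(y^2) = y*(y - 5)*(y - 4)*(y - 2)*(y)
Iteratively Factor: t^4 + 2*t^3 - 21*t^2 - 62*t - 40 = (t + 1)*(t^3 + t^2 - 22*t - 40) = (t + 1)*(t + 4)*(t^2 - 3*t - 10) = (t - 5)*(t + 1)*(t + 4)*(t + 2)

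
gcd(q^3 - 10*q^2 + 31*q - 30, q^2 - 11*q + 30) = q - 5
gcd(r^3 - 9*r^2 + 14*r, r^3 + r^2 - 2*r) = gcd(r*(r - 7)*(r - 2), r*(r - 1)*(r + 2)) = r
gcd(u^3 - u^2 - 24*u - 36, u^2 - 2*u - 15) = u + 3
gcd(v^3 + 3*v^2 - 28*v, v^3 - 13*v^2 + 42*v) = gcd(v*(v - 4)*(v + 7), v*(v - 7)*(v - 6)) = v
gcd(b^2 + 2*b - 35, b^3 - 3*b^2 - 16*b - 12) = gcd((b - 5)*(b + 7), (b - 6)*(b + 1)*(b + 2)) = 1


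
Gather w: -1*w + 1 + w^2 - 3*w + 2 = w^2 - 4*w + 3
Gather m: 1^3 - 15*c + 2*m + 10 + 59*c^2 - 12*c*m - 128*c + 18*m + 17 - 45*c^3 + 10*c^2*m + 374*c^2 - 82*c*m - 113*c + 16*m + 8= -45*c^3 + 433*c^2 - 256*c + m*(10*c^2 - 94*c + 36) + 36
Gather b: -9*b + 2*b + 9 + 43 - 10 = 42 - 7*b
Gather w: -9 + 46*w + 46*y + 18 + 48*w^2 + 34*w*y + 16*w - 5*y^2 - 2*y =48*w^2 + w*(34*y + 62) - 5*y^2 + 44*y + 9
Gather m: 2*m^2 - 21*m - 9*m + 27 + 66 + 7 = 2*m^2 - 30*m + 100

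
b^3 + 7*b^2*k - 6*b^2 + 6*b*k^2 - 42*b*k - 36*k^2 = (b - 6)*(b + k)*(b + 6*k)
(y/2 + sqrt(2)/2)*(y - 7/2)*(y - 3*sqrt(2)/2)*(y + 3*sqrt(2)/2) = y^4/2 - 7*y^3/4 + sqrt(2)*y^3/2 - 7*sqrt(2)*y^2/4 - 9*y^2/4 - 9*sqrt(2)*y/4 + 63*y/8 + 63*sqrt(2)/8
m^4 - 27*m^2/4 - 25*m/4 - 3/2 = (m - 3)*(m + 1/2)^2*(m + 2)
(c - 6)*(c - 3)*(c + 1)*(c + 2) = c^4 - 6*c^3 - 7*c^2 + 36*c + 36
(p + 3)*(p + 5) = p^2 + 8*p + 15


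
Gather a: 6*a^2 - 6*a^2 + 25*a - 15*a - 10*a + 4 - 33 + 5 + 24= 0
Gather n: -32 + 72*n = 72*n - 32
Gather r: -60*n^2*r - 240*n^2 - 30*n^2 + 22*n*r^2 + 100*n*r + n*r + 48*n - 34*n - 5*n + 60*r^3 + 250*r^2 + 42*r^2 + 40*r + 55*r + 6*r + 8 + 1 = -270*n^2 + 9*n + 60*r^3 + r^2*(22*n + 292) + r*(-60*n^2 + 101*n + 101) + 9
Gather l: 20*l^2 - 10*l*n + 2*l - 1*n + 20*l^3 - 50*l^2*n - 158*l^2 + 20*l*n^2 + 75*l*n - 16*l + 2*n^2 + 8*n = 20*l^3 + l^2*(-50*n - 138) + l*(20*n^2 + 65*n - 14) + 2*n^2 + 7*n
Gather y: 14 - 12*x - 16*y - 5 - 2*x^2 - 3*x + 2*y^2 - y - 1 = -2*x^2 - 15*x + 2*y^2 - 17*y + 8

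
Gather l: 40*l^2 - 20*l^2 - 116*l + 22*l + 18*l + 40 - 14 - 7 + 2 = 20*l^2 - 76*l + 21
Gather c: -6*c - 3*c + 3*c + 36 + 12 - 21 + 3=30 - 6*c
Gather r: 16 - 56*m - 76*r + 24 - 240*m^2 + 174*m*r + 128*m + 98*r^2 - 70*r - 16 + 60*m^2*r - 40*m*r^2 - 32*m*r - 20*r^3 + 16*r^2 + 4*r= -240*m^2 + 72*m - 20*r^3 + r^2*(114 - 40*m) + r*(60*m^2 + 142*m - 142) + 24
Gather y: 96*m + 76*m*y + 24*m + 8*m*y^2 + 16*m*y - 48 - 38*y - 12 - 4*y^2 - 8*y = 120*m + y^2*(8*m - 4) + y*(92*m - 46) - 60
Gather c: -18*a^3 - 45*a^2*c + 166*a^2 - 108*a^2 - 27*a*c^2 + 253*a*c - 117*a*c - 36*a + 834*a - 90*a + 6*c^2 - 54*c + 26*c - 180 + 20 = -18*a^3 + 58*a^2 + 708*a + c^2*(6 - 27*a) + c*(-45*a^2 + 136*a - 28) - 160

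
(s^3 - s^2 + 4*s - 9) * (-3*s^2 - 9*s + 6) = -3*s^5 - 6*s^4 + 3*s^3 - 15*s^2 + 105*s - 54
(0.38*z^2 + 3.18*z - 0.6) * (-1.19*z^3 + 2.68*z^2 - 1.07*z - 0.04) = -0.4522*z^5 - 2.7658*z^4 + 8.8298*z^3 - 5.0258*z^2 + 0.5148*z + 0.024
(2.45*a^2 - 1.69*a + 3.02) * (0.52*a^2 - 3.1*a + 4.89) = 1.274*a^4 - 8.4738*a^3 + 18.7899*a^2 - 17.6261*a + 14.7678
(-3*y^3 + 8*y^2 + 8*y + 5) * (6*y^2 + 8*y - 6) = -18*y^5 + 24*y^4 + 130*y^3 + 46*y^2 - 8*y - 30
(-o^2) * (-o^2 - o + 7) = o^4 + o^3 - 7*o^2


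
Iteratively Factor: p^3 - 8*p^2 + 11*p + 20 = (p - 4)*(p^2 - 4*p - 5) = (p - 4)*(p + 1)*(p - 5)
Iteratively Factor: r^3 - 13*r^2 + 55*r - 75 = (r - 3)*(r^2 - 10*r + 25) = (r - 5)*(r - 3)*(r - 5)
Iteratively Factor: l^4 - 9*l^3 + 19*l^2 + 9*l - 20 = (l + 1)*(l^3 - 10*l^2 + 29*l - 20) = (l - 1)*(l + 1)*(l^2 - 9*l + 20) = (l - 4)*(l - 1)*(l + 1)*(l - 5)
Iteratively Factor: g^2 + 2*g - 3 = (g - 1)*(g + 3)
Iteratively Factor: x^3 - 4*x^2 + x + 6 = (x - 3)*(x^2 - x - 2) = (x - 3)*(x + 1)*(x - 2)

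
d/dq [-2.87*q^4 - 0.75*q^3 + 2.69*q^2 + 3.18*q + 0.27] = -11.48*q^3 - 2.25*q^2 + 5.38*q + 3.18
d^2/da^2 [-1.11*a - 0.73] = 0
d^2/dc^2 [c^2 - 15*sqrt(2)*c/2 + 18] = 2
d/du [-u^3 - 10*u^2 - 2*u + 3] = -3*u^2 - 20*u - 2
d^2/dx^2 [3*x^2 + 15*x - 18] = 6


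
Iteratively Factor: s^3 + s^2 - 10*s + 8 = (s - 1)*(s^2 + 2*s - 8) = (s - 1)*(s + 4)*(s - 2)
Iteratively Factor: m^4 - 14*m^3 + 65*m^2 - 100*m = (m - 4)*(m^3 - 10*m^2 + 25*m) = (m - 5)*(m - 4)*(m^2 - 5*m) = m*(m - 5)*(m - 4)*(m - 5)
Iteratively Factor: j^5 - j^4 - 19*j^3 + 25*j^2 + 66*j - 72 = (j - 3)*(j^4 + 2*j^3 - 13*j^2 - 14*j + 24) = (j - 3)*(j - 1)*(j^3 + 3*j^2 - 10*j - 24) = (j - 3)*(j - 1)*(j + 2)*(j^2 + j - 12) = (j - 3)*(j - 1)*(j + 2)*(j + 4)*(j - 3)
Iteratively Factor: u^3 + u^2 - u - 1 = (u - 1)*(u^2 + 2*u + 1) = (u - 1)*(u + 1)*(u + 1)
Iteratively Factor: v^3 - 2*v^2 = (v)*(v^2 - 2*v) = v^2*(v - 2)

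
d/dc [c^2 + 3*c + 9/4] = 2*c + 3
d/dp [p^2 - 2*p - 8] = 2*p - 2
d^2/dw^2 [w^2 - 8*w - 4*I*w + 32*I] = 2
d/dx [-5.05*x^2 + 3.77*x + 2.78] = 3.77 - 10.1*x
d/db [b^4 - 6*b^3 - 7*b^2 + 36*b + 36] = 4*b^3 - 18*b^2 - 14*b + 36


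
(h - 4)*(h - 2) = h^2 - 6*h + 8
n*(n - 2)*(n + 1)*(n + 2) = n^4 + n^3 - 4*n^2 - 4*n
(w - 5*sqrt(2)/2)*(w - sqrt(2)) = w^2 - 7*sqrt(2)*w/2 + 5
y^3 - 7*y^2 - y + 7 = (y - 7)*(y - 1)*(y + 1)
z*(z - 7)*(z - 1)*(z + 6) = z^4 - 2*z^3 - 41*z^2 + 42*z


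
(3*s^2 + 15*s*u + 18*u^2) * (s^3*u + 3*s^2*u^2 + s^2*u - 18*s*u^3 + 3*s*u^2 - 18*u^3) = 3*s^5*u + 24*s^4*u^2 + 3*s^4*u + 9*s^3*u^3 + 24*s^3*u^2 - 216*s^2*u^4 + 9*s^2*u^3 - 324*s*u^5 - 216*s*u^4 - 324*u^5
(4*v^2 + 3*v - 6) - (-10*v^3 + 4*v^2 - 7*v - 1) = 10*v^3 + 10*v - 5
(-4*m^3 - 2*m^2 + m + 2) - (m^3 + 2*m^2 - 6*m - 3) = -5*m^3 - 4*m^2 + 7*m + 5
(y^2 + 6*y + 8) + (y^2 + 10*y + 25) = 2*y^2 + 16*y + 33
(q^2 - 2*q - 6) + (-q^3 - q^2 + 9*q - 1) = -q^3 + 7*q - 7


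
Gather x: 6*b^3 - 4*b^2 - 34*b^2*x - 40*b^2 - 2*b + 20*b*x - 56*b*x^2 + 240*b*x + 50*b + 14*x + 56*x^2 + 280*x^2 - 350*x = 6*b^3 - 44*b^2 + 48*b + x^2*(336 - 56*b) + x*(-34*b^2 + 260*b - 336)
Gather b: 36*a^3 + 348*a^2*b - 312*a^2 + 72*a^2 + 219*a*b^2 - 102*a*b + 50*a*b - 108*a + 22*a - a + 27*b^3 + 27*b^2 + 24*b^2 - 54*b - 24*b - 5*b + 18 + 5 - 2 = 36*a^3 - 240*a^2 - 87*a + 27*b^3 + b^2*(219*a + 51) + b*(348*a^2 - 52*a - 83) + 21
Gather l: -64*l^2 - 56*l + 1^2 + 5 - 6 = -64*l^2 - 56*l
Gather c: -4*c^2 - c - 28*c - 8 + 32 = -4*c^2 - 29*c + 24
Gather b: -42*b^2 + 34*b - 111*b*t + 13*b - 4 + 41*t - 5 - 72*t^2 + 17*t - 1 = -42*b^2 + b*(47 - 111*t) - 72*t^2 + 58*t - 10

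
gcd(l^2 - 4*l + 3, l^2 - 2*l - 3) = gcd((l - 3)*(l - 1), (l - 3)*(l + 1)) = l - 3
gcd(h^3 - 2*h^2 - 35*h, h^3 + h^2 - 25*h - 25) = h + 5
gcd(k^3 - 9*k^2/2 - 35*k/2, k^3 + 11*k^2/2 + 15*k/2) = k^2 + 5*k/2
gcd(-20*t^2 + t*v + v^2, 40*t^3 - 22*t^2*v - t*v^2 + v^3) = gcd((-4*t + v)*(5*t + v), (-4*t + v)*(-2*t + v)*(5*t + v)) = 20*t^2 - t*v - v^2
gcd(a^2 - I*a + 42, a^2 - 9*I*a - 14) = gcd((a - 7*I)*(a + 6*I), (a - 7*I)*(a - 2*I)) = a - 7*I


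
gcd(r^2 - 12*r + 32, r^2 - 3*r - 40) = r - 8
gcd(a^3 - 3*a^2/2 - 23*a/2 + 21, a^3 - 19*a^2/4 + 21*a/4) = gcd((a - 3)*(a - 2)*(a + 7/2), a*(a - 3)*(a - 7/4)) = a - 3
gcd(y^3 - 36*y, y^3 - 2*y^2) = y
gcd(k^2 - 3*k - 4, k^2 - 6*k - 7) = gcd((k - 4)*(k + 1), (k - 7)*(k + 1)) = k + 1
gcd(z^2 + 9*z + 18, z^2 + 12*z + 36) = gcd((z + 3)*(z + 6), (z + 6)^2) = z + 6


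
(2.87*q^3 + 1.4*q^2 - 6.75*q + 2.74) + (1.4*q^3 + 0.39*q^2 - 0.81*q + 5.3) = 4.27*q^3 + 1.79*q^2 - 7.56*q + 8.04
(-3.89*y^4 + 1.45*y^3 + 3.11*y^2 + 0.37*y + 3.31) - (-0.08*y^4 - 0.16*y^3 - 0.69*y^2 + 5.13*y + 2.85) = -3.81*y^4 + 1.61*y^3 + 3.8*y^2 - 4.76*y + 0.46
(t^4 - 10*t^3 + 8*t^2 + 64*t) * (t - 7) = t^5 - 17*t^4 + 78*t^3 + 8*t^2 - 448*t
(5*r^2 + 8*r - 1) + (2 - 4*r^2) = r^2 + 8*r + 1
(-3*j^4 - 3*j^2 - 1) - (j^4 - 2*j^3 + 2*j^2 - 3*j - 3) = -4*j^4 + 2*j^3 - 5*j^2 + 3*j + 2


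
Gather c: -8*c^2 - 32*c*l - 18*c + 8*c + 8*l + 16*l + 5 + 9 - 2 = -8*c^2 + c*(-32*l - 10) + 24*l + 12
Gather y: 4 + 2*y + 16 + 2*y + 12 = 4*y + 32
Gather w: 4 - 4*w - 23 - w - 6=-5*w - 25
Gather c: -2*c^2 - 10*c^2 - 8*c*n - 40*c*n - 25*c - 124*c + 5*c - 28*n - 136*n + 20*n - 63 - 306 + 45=-12*c^2 + c*(-48*n - 144) - 144*n - 324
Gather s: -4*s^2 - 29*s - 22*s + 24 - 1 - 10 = -4*s^2 - 51*s + 13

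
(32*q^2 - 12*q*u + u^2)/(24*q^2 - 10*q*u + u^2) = (8*q - u)/(6*q - u)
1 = 1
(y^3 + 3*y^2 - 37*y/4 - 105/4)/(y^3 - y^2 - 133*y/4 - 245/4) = (y - 3)/(y - 7)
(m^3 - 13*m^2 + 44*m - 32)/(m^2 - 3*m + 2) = (m^2 - 12*m + 32)/(m - 2)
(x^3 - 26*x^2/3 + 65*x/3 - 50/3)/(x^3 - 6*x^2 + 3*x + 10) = (x - 5/3)/(x + 1)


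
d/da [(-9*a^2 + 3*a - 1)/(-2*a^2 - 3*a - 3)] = (33*a^2 + 50*a - 12)/(4*a^4 + 12*a^3 + 21*a^2 + 18*a + 9)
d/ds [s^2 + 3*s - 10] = 2*s + 3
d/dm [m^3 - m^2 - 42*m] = 3*m^2 - 2*m - 42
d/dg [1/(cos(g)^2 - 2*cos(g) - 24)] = 2*(cos(g) - 1)*sin(g)/(sin(g)^2 + 2*cos(g) + 23)^2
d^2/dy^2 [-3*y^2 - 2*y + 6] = -6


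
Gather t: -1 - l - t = -l - t - 1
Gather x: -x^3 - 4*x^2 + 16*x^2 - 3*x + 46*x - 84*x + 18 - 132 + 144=-x^3 + 12*x^2 - 41*x + 30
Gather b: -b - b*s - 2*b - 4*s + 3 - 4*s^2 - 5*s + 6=b*(-s - 3) - 4*s^2 - 9*s + 9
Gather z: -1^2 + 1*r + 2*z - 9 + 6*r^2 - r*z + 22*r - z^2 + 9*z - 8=6*r^2 + 23*r - z^2 + z*(11 - r) - 18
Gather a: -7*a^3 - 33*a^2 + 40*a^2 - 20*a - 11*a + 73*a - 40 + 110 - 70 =-7*a^3 + 7*a^2 + 42*a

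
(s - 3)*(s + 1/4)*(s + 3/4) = s^3 - 2*s^2 - 45*s/16 - 9/16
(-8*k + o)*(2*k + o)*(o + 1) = -16*k^2*o - 16*k^2 - 6*k*o^2 - 6*k*o + o^3 + o^2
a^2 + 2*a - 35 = (a - 5)*(a + 7)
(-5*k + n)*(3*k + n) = -15*k^2 - 2*k*n + n^2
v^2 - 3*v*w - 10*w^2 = (v - 5*w)*(v + 2*w)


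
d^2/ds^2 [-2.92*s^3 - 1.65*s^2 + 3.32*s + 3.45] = -17.52*s - 3.3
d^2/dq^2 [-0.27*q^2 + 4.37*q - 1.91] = -0.540000000000000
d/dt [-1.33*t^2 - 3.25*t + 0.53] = -2.66*t - 3.25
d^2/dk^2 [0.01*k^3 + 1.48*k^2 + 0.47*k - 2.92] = 0.06*k + 2.96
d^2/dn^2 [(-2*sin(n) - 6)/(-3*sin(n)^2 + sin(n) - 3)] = 6*(-27*sin(n)^5 - 37*sin(n)^4 + 88*sin(n)^2 - 9*sin(n)/4 - 63*sin(3*n)/4 + 3*sin(5*n)/2 - 14)/(3*sin(n)^2 - sin(n) + 3)^3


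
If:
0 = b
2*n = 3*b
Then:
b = 0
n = 0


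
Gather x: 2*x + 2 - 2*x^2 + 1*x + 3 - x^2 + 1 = -3*x^2 + 3*x + 6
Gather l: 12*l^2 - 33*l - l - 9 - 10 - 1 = 12*l^2 - 34*l - 20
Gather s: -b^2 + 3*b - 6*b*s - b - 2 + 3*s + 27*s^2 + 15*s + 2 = -b^2 + 2*b + 27*s^2 + s*(18 - 6*b)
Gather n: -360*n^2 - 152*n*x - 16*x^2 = -360*n^2 - 152*n*x - 16*x^2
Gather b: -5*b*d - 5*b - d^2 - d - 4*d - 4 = b*(-5*d - 5) - d^2 - 5*d - 4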